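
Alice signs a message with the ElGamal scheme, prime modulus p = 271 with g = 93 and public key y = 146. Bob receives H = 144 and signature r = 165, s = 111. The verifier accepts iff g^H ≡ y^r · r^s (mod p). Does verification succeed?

passes

Left side g^H mod p:
Squares mod 271: 93^1≡93, 93^2≡248, 93^4≡258, 93^8≡169, 93^16≡106, 93^32≡125, 93^64≡178, 93^128≡248
144 = 128 + 16, so 93^144 ≡ 248·106 ≡ 1 (mod 271)
Right side y^r · r^s mod p:
Squares mod 271: 146^1≡146, 146^2≡178, 146^4≡248, 146^8≡258, 146^16≡169, 146^32≡106, 146^64≡125, 146^128≡178
165 = 128 + 32 + 4 + 1, so 146^165 ≡ 178·106·248·146 ≡ 243 (mod 271)
Squares mod 271: 165^1≡165, 165^2≡125, 165^4≡178, 165^8≡248, 165^16≡258, 165^32≡169, 165^64≡106
111 = 64 + 32 + 8 + 4 + 2 + 1, so 165^111 ≡ 106·169·248·178·125·165 ≡ 29 (mod 271)
243·29 = 7047 ≡ 1 (mod 271)
1 ≡ 1 (mod 271), so the signature is genuine.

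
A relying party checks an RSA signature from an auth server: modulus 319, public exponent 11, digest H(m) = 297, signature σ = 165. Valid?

yes

σ^2 ≡ 165^2 = 27225 ≡ 110
σ^4 ≡ 110^2 = 12100 ≡ 297
σ^8 ≡ 297^2 = 88209 ≡ 165
11 = 8 + 2 + 1, so σ^11 ≡ 165·110·165 ≡ 297 (mod 319)
σ^11 mod 319 = 297 matches H(m).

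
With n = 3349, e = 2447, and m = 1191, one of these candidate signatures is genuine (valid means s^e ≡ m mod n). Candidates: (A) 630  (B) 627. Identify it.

A

Candidate A: 630^2 = 396900 ≡ 1718; 630^4 ≡ 1718^2 = 2951524 ≡ 1055; 630^8 ≡ 1055^2 = 1113025 ≡ 1157; 630^16 ≡ 1157^2 = 1338649 ≡ 2398; 630^32 ≡ 2398^2 = 5750404 ≡ 171; 630^64 ≡ 171^2 = 29241 ≡ 2449; 630^128 ≡ 2449^2 = 5997601 ≡ 2891; 630^256 ≡ 2891^2 = 8357881 ≡ 2126; 630^512 ≡ 2126^2 = 4519876 ≡ 2075; 630^1024 ≡ 2075^2 = 4305625 ≡ 2160; 630^2048 ≡ 2160^2 = 4665600 ≡ 443; 2447 = 2048 + 256 + 128 + 8 + 4 + 2 + 1, so 630^2447 ≡ 443·2126·2891·1157·1055·1718·630 ≡ 1191 (mod 3349)
  → matches m = 1191
Candidate B: 627^2 = 393129 ≡ 1296; 627^4 ≡ 1296^2 = 1679616 ≡ 1767; 627^8 ≡ 1767^2 = 3122289 ≡ 1021; 627^16 ≡ 1021^2 = 1042441 ≡ 902; 627^32 ≡ 902^2 = 813604 ≡ 3146; 627^64 ≡ 3146^2 = 9897316 ≡ 1021; 627^128 ≡ 1021^2 = 1042441 ≡ 902; 627^256 ≡ 902^2 = 813604 ≡ 3146; 627^512 ≡ 3146^2 = 9897316 ≡ 1021; 627^1024 ≡ 1021^2 = 1042441 ≡ 902; 627^2048 ≡ 902^2 = 813604 ≡ 3146; 2447 = 2048 + 256 + 128 + 8 + 4 + 2 + 1, so 627^2447 ≡ 3146·3146·902·1021·1767·1296·627 ≡ 2949 (mod 3349)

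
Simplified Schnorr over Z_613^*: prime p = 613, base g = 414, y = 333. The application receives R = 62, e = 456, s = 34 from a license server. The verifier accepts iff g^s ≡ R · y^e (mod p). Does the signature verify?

g^s mod p:
Squares mod 613: 414^1≡414, 414^2≡369, 414^4≡75, 414^8≡108, 414^16≡17, 414^32≡289
34 = 32 + 2, so 414^34 ≡ 289·369 ≡ 592 (mod 613)
R · y^e mod p:
Squares mod 613: 333^1≡333, 333^2≡549, 333^4≡418, 333^8≡19, 333^16≡361, 333^32≡365, 333^64≡204, 333^128≡545, 333^256≡333
456 = 256 + 128 + 64 + 8, so 333^456 ≡ 333·545·204·19 ≡ 583 (mod 613)
62·583 = 36146 ≡ 592 (mod 613)
592 ≡ 592 (mod 613); signature holds.

verifies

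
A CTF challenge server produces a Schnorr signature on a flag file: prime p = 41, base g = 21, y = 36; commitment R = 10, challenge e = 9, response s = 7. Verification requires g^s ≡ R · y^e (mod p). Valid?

no

g^s mod p:
21^7 mod 41 = 33
R · y^e mod p:
36^9 mod 41 = 33
10·33 = 330 ≡ 2 (mod 41)
33 ≠ 2; the check fails.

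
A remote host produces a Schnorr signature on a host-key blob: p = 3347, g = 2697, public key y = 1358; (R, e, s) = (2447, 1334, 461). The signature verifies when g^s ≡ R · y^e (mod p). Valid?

no

g^s mod p:
2697^2 = 7273809 ≡ 778
2697^4 ≡ 778^2 = 605284 ≡ 2824
2697^8 ≡ 2824^2 = 7974976 ≡ 2422
2697^16 ≡ 2422^2 = 5866084 ≡ 2140
2697^32 ≡ 2140^2 = 4579600 ≡ 904
2697^64 ≡ 904^2 = 817216 ≡ 548
2697^128 ≡ 548^2 = 300304 ≡ 2421
2697^256 ≡ 2421^2 = 5861241 ≡ 644
461 = 256 + 128 + 64 + 8 + 4 + 1, so 2697^461 ≡ 644·2421·548·2422·2824·2697 ≡ 357 (mod 3347)
R · y^e mod p:
1358^2 = 1844164 ≡ 3314
1358^4 ≡ 3314^2 = 10982596 ≡ 1089
1358^8 ≡ 1089^2 = 1185921 ≡ 1083
1358^16 ≡ 1083^2 = 1172889 ≡ 1439
1358^32 ≡ 1439^2 = 2070721 ≡ 2275
1358^64 ≡ 2275^2 = 5175625 ≡ 1163
1358^128 ≡ 1163^2 = 1352569 ≡ 381
1358^256 ≡ 381^2 = 145161 ≡ 1240
1358^512 ≡ 1240^2 = 1537600 ≡ 1327
1358^1024 ≡ 1327^2 = 1760929 ≡ 407
1334 = 1024 + 256 + 32 + 16 + 4 + 2, so 1358^1334 ≡ 407·1240·2275·1439·1089·3314 ≡ 279 (mod 3347)
2447·279 = 682713 ≡ 3272 (mod 3347)
357 ≠ 3272; the check fails.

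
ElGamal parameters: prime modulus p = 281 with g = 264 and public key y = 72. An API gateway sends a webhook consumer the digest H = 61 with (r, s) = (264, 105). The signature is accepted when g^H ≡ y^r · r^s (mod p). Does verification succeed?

passes

Left side g^H mod p:
264^2 = 69696 ≡ 8
264^4 ≡ 8^2 = 64
264^8 ≡ 64^2 = 4096 ≡ 162
264^16 ≡ 162^2 = 26244 ≡ 111
264^32 ≡ 111^2 = 12321 ≡ 238
61 = 32 + 16 + 8 + 4 + 1, so 264^61 ≡ 238·111·162·64·264 ≡ 5 (mod 281)
Right side y^r · r^s mod p:
72^2 = 5184 ≡ 126
72^4 ≡ 126^2 = 15876 ≡ 140
72^8 ≡ 140^2 = 19600 ≡ 211
72^16 ≡ 211^2 = 44521 ≡ 123
72^32 ≡ 123^2 = 15129 ≡ 236
72^64 ≡ 236^2 = 55696 ≡ 58
72^128 ≡ 58^2 = 3364 ≡ 273
72^256 ≡ 273^2 = 74529 ≡ 64
264 = 256 + 8, so 72^264 ≡ 64·211 ≡ 16 (mod 281)
264^2 = 69696 ≡ 8
264^4 ≡ 8^2 = 64
264^8 ≡ 64^2 = 4096 ≡ 162
264^16 ≡ 162^2 = 26244 ≡ 111
264^32 ≡ 111^2 = 12321 ≡ 238
264^64 ≡ 238^2 = 56644 ≡ 163
105 = 64 + 32 + 8 + 1, so 264^105 ≡ 163·238·162·264 ≡ 53 (mod 281)
16·53 = 848 ≡ 5 (mod 281)
5 ≡ 5 (mod 281), so the signature is genuine.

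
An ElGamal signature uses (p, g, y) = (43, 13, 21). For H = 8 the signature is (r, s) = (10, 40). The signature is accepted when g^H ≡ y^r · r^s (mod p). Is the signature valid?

Left side g^H mod p:
13^2 = 169 ≡ 40
13^4 ≡ 40^2 = 1600 ≡ 9
13^8 ≡ 9^2 = 81 ≡ 38
Right side y^r · r^s mod p:
21^2 = 441 ≡ 11
21^4 ≡ 11^2 = 121 ≡ 35
21^8 ≡ 35^2 = 1225 ≡ 21
10 = 8 + 2, so 21^10 ≡ 21·11 ≡ 16 (mod 43)
10^2 = 100 ≡ 14
10^4 ≡ 14^2 = 196 ≡ 24
10^8 ≡ 24^2 = 576 ≡ 17
10^16 ≡ 17^2 = 289 ≡ 31
10^32 ≡ 31^2 = 961 ≡ 15
40 = 32 + 8, so 10^40 ≡ 15·17 ≡ 40 (mod 43)
16·40 = 640 ≡ 38 (mod 43)
38 ≡ 38 (mod 43), so the signature is genuine.

valid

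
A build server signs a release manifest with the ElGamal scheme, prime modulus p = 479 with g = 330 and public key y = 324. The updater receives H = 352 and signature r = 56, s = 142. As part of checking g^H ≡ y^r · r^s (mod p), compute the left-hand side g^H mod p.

112

330^2 = 108900 ≡ 167
330^4 ≡ 167^2 = 27889 ≡ 107
330^8 ≡ 107^2 = 11449 ≡ 432
330^16 ≡ 432^2 = 186624 ≡ 293
330^32 ≡ 293^2 = 85849 ≡ 108
330^64 ≡ 108^2 = 11664 ≡ 168
330^128 ≡ 168^2 = 28224 ≡ 442
330^256 ≡ 442^2 = 195364 ≡ 411
352 = 256 + 64 + 32, so 330^352 ≡ 411·168·108 ≡ 112 (mod 479)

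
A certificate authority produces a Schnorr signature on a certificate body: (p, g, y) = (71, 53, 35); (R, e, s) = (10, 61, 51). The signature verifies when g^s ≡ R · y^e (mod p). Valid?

yes

g^s mod p:
Squares mod 71: 53^1≡53, 53^2≡40, 53^4≡38, 53^8≡24, 53^16≡8, 53^32≡64
51 = 32 + 16 + 2 + 1, so 53^51 ≡ 64·8·40·53 ≡ 63 (mod 71)
R · y^e mod p:
Squares mod 71: 35^1≡35, 35^2≡18, 35^4≡40, 35^8≡38, 35^16≡24, 35^32≡8
61 = 32 + 16 + 8 + 4 + 1, so 35^61 ≡ 8·24·38·40·35 ≡ 56 (mod 71)
10·56 = 560 ≡ 63 (mod 71)
63 ≡ 63 (mod 71); signature holds.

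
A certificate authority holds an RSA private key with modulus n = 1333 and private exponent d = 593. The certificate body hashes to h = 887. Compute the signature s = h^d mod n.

753

h^2 ≡ 887^2 = 786769 ≡ 299
h^4 ≡ 299^2 = 89401 ≡ 90
h^8 ≡ 90^2 = 8100 ≡ 102
h^16 ≡ 102^2 = 10404 ≡ 1073
h^32 ≡ 1073^2 = 1151329 ≡ 950
h^64 ≡ 950^2 = 902500 ≡ 59
h^128 ≡ 59^2 = 3481 ≡ 815
h^256 ≡ 815^2 = 664225 ≡ 391
h^512 ≡ 391^2 = 152881 ≡ 919
593 = 512 + 64 + 16 + 1, so h^593 ≡ 919·59·1073·887 ≡ 753 (mod 1333)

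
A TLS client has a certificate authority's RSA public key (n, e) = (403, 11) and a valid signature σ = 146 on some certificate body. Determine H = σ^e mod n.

48

Squares mod 403: σ^1≡146, σ^2≡360, σ^4≡237, σ^8≡152
11 = 8 + 2 + 1, so σ^11 ≡ 152·360·146 ≡ 48 (mod 403)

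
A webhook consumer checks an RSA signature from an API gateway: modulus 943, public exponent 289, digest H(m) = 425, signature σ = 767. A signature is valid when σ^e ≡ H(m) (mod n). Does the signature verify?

does not verify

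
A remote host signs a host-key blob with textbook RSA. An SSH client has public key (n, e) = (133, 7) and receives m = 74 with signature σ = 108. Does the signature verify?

σ^2 ≡ 108^2 = 11664 ≡ 93
σ^4 ≡ 93^2 = 8649 ≡ 4
7 = 4 + 2 + 1, so σ^7 ≡ 4·93·108 ≡ 10 (mod 133)
10 ≠ 74, so verification fails.

does not verify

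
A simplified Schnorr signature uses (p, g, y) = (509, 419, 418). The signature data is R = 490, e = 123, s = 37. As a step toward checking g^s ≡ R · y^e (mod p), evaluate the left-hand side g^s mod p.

119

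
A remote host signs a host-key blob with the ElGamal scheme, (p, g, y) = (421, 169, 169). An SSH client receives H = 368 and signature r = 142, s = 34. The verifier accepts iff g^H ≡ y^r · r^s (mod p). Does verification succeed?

Left side g^H mod p:
169^2 = 28561 ≡ 354
169^4 ≡ 354^2 = 125316 ≡ 279
169^8 ≡ 279^2 = 77841 ≡ 377
169^16 ≡ 377^2 = 142129 ≡ 252
169^32 ≡ 252^2 = 63504 ≡ 354
169^64 ≡ 354^2 = 125316 ≡ 279
169^128 ≡ 279^2 = 77841 ≡ 377
169^256 ≡ 377^2 = 142129 ≡ 252
368 = 256 + 64 + 32 + 16, so 169^368 ≡ 252·279·354·252 ≡ 377 (mod 421)
Right side y^r · r^s mod p:
169^2 = 28561 ≡ 354
169^4 ≡ 354^2 = 125316 ≡ 279
169^8 ≡ 279^2 = 77841 ≡ 377
169^16 ≡ 377^2 = 142129 ≡ 252
169^32 ≡ 252^2 = 63504 ≡ 354
169^64 ≡ 354^2 = 125316 ≡ 279
169^128 ≡ 279^2 = 77841 ≡ 377
142 = 128 + 8 + 4 + 2, so 169^142 ≡ 377·377·279·354 ≡ 354 (mod 421)
142^2 = 20164 ≡ 377
142^4 ≡ 377^2 = 142129 ≡ 252
142^8 ≡ 252^2 = 63504 ≡ 354
142^16 ≡ 354^2 = 125316 ≡ 279
142^32 ≡ 279^2 = 77841 ≡ 377
34 = 32 + 2, so 142^34 ≡ 377·377 ≡ 252 (mod 421)
354·252 = 89208 ≡ 377 (mod 421)
377 ≡ 377 (mod 421), so the signature is genuine.

passes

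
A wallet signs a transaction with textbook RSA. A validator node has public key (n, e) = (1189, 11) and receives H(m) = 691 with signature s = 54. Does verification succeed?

passes

s^2 ≡ 54^2 = 2916 ≡ 538
s^4 ≡ 538^2 = 289444 ≡ 517
s^8 ≡ 517^2 = 267289 ≡ 953
11 = 8 + 2 + 1, so s^11 ≡ 953·538·54 ≡ 691 (mod 1189)
s^11 mod 1189 = 691 matches H(m).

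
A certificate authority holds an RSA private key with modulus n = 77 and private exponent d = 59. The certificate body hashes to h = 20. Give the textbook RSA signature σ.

27

Squares mod 77: h^1≡20, h^2≡15, h^4≡71, h^8≡36, h^16≡64, h^32≡15
59 = 32 + 16 + 8 + 2 + 1, so h^59 ≡ 15·64·36·15·20 ≡ 27 (mod 77)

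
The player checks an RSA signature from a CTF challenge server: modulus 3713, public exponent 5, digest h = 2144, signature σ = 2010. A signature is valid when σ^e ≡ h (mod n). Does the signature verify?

does not verify

σ^2 ≡ 2010^2 = 4040100 ≡ 356
σ^4 ≡ 356^2 = 126736 ≡ 494
5 = 4 + 1, so σ^5 ≡ 494·2010 ≡ 1569 (mod 3713)
The recovered value 1569 does not match the digest 2144.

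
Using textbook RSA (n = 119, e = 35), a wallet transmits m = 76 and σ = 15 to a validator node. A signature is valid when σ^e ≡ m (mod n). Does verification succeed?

fails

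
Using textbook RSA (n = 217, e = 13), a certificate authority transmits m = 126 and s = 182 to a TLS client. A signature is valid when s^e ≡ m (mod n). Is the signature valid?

s^2 ≡ 182^2 = 33124 ≡ 140
s^4 ≡ 140^2 = 19600 ≡ 70
s^8 ≡ 70^2 = 4900 ≡ 126
13 = 8 + 4 + 1, so s^13 ≡ 126·70·182 ≡ 91 (mod 217)
s^13 mod 217 = 91, but m = 126.

invalid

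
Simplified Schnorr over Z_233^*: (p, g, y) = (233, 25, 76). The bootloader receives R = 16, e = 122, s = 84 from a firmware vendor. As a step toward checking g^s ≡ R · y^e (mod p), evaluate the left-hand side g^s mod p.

23

Squares mod 233: 25^1≡25, 25^2≡159, 25^4≡117, 25^8≡175, 25^16≡102, 25^32≡152, 25^64≡37
84 = 64 + 16 + 4, so 25^84 ≡ 37·102·117 ≡ 23 (mod 233)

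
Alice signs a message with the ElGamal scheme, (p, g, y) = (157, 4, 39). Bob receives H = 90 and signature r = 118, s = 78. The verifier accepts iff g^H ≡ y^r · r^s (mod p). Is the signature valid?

Left side g^H mod p:
Squares mod 157: 4^1≡4, 4^2≡16, 4^4≡99, 4^8≡67, 4^16≡93, 4^32≡14, 4^64≡39
90 = 64 + 16 + 8 + 2, so 4^90 ≡ 39·93·67·16 ≡ 39 (mod 157)
Right side y^r · r^s mod p:
Squares mod 157: 39^1≡39, 39^2≡108, 39^4≡46, 39^8≡75, 39^16≡130, 39^32≡101, 39^64≡153
118 = 64 + 32 + 16 + 4 + 2, so 39^118 ≡ 153·101·130·46·108 ≡ 39 (mod 157)
Squares mod 157: 118^1≡118, 118^2≡108, 118^4≡46, 118^8≡75, 118^16≡130, 118^32≡101, 118^64≡153
78 = 64 + 8 + 4 + 2, so 118^78 ≡ 153·75·46·108 ≡ 1 (mod 157)
39·1 = 39 ≡ 39 (mod 157)
39 ≡ 39 (mod 157), so the signature is genuine.

valid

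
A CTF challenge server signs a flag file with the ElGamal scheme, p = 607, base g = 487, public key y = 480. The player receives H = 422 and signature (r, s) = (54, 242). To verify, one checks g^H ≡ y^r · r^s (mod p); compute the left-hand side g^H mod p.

460

487^422 mod 607 = 460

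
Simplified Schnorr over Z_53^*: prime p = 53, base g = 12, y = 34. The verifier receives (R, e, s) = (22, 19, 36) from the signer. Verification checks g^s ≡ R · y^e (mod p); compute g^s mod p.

44

12^36 mod 53 = 44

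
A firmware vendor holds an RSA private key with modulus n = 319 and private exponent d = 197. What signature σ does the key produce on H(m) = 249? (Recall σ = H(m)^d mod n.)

17

(H(m))^2 ≡ 249^2 = 62001 ≡ 115
(H(m))^4 ≡ 115^2 = 13225 ≡ 146
(H(m))^8 ≡ 146^2 = 21316 ≡ 262
(H(m))^16 ≡ 262^2 = 68644 ≡ 59
(H(m))^32 ≡ 59^2 = 3481 ≡ 291
(H(m))^64 ≡ 291^2 = 84681 ≡ 146
(H(m))^128 ≡ 146^2 = 21316 ≡ 262
197 = 128 + 64 + 4 + 1, so (H(m))^197 ≡ 262·146·146·249 ≡ 17 (mod 319)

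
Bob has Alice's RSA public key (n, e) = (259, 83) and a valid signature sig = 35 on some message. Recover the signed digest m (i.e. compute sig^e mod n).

98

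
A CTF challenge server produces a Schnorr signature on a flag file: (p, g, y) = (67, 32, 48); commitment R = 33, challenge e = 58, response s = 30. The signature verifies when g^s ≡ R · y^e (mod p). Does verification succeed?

passes

g^s mod p:
32^2 = 1024 ≡ 19
32^4 ≡ 19^2 = 361 ≡ 26
32^8 ≡ 26^2 = 676 ≡ 6
32^16 ≡ 6^2 = 36
30 = 16 + 8 + 4 + 2, so 32^30 ≡ 36·6·26·19 ≡ 40 (mod 67)
R · y^e mod p:
48^2 = 2304 ≡ 26
48^4 ≡ 26^2 = 676 ≡ 6
48^8 ≡ 6^2 = 36
48^16 ≡ 36^2 = 1296 ≡ 23
48^32 ≡ 23^2 = 529 ≡ 60
58 = 32 + 16 + 8 + 2, so 48^58 ≡ 60·23·36·26 ≡ 54 (mod 67)
33·54 = 1782 ≡ 40 (mod 67)
40 ≡ 40 (mod 67); signature holds.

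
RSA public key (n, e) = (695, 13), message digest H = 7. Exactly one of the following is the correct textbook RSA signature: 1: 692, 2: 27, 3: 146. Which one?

1

Candidate 1: 692^13 mod 695 = 7
  → matches H = 7
Candidate 2: 27^13 mod 695 = 352
Candidate 3: 146^13 mod 695 = 186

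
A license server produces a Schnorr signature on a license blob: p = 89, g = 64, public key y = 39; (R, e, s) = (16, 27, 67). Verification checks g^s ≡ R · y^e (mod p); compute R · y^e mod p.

39^2 = 1521 ≡ 8
39^4 ≡ 8^2 = 64
39^8 ≡ 64^2 = 4096 ≡ 2
39^16 ≡ 2^2 = 4
27 = 16 + 8 + 2 + 1, so 39^27 ≡ 4·2·8·39 ≡ 4 (mod 89)
R · y^e ≡ 16·4 = 64 ≡ 64 (mod 89)

64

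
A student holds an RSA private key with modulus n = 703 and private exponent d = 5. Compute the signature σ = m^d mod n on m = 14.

29

m^2 ≡ 14^2 = 196
m^4 ≡ 196^2 = 38416 ≡ 454
5 = 4 + 1, so m^5 ≡ 454·14 ≡ 29 (mod 703)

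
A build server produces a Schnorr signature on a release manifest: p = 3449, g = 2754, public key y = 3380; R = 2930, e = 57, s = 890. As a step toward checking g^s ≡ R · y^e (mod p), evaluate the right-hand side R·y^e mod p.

2696

3380^2 = 11424400 ≡ 1312
3380^4 ≡ 1312^2 = 1721344 ≡ 293
3380^8 ≡ 293^2 = 85849 ≡ 3073
3380^16 ≡ 3073^2 = 9443329 ≡ 3416
3380^32 ≡ 3416^2 = 11669056 ≡ 1089
57 = 32 + 16 + 8 + 1, so 3380^57 ≡ 1089·3416·3073·3380 ≡ 1397 (mod 3449)
R · y^e ≡ 2930·1397 = 4093210 ≡ 2696 (mod 3449)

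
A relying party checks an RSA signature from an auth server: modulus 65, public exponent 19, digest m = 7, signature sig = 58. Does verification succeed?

sig^2 ≡ 58^2 = 3364 ≡ 49
sig^4 ≡ 49^2 = 2401 ≡ 61
sig^8 ≡ 61^2 = 3721 ≡ 16
sig^16 ≡ 16^2 = 256 ≡ 61
19 = 16 + 2 + 1, so sig^19 ≡ 61·49·58 ≡ 7 (mod 65)
sig^19 mod 65 = 7 matches m.

passes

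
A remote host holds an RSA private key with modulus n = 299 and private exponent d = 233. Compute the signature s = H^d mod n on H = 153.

212

H^2 ≡ 153^2 = 23409 ≡ 87
H^4 ≡ 87^2 = 7569 ≡ 94
H^8 ≡ 94^2 = 8836 ≡ 165
H^16 ≡ 165^2 = 27225 ≡ 16
H^32 ≡ 16^2 = 256
H^64 ≡ 256^2 = 65536 ≡ 55
H^128 ≡ 55^2 = 3025 ≡ 35
233 = 128 + 64 + 32 + 8 + 1, so H^233 ≡ 35·55·256·165·153 ≡ 212 (mod 299)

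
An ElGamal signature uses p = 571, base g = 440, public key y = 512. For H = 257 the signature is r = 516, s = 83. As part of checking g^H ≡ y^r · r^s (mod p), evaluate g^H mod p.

Squares mod 571: 440^1≡440, 440^2≡31, 440^4≡390, 440^8≡214, 440^16≡116, 440^32≡323, 440^64≡407, 440^128≡59, 440^256≡55
257 = 256 + 1, so 440^257 ≡ 55·440 ≡ 218 (mod 571)

218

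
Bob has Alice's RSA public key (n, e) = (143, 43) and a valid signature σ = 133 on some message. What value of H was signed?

133

σ^2 ≡ 133^2 = 17689 ≡ 100
σ^4 ≡ 100^2 = 10000 ≡ 133
σ^8 ≡ 133^2 = 17689 ≡ 100
σ^16 ≡ 100^2 = 10000 ≡ 133
σ^32 ≡ 133^2 = 17689 ≡ 100
43 = 32 + 8 + 2 + 1, so σ^43 ≡ 100·100·100·133 ≡ 133 (mod 143)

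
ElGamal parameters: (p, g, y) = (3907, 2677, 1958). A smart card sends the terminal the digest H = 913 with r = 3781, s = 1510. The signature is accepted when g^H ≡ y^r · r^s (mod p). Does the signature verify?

Left side g^H mod p:
2677^2 = 7166329 ≡ 891
2677^4 ≡ 891^2 = 793881 ≡ 760
2677^8 ≡ 760^2 = 577600 ≡ 3271
2677^16 ≡ 3271^2 = 10699441 ≡ 2075
2677^32 ≡ 2075^2 = 4305625 ≡ 111
2677^64 ≡ 111^2 = 12321 ≡ 600
2677^128 ≡ 600^2 = 360000 ≡ 556
2677^256 ≡ 556^2 = 309136 ≡ 483
2677^512 ≡ 483^2 = 233289 ≡ 2776
913 = 512 + 256 + 128 + 16 + 1, so 2677^913 ≡ 2776·483·556·2075·2677 ≡ 2432 (mod 3907)
Right side y^r · r^s mod p:
1958^2 = 3833764 ≡ 997
1958^4 ≡ 997^2 = 994009 ≡ 1631
1958^8 ≡ 1631^2 = 2660161 ≡ 3401
1958^16 ≡ 3401^2 = 11566801 ≡ 2081
1958^32 ≡ 2081^2 = 4330561 ≡ 1605
1958^64 ≡ 1605^2 = 2576025 ≡ 1312
1958^128 ≡ 1312^2 = 1721344 ≡ 2264
1958^256 ≡ 2264^2 = 5125696 ≡ 3619
1958^512 ≡ 3619^2 = 13097161 ≡ 897
1958^1024 ≡ 897^2 = 804609 ≡ 3674
1958^2048 ≡ 3674^2 = 13498276 ≡ 3498
3781 = 2048 + 1024 + 512 + 128 + 64 + 4 + 1, so 1958^3781 ≡ 3498·3674·897·2264·1312·1631·1958 ≡ 2336 (mod 3907)
3781^2 = 14295961 ≡ 248
3781^4 ≡ 248^2 = 61504 ≡ 2899
3781^8 ≡ 2899^2 = 8404201 ≡ 244
3781^16 ≡ 244^2 = 59536 ≡ 931
3781^32 ≡ 931^2 = 866761 ≡ 3314
3781^64 ≡ 3314^2 = 10982596 ≡ 19
3781^128 ≡ 19^2 = 361
3781^256 ≡ 361^2 = 130321 ≡ 1390
3781^512 ≡ 1390^2 = 1932100 ≡ 2042
3781^1024 ≡ 2042^2 = 4169764 ≡ 995
1510 = 1024 + 256 + 128 + 64 + 32 + 4 + 2, so 3781^1510 ≡ 995·1390·361·19·3314·2899·248 ≡ 2863 (mod 3907)
2336·2863 = 6687968 ≡ 3091 (mod 3907)
2432 ≠ 3091, so verification fails.

does not verify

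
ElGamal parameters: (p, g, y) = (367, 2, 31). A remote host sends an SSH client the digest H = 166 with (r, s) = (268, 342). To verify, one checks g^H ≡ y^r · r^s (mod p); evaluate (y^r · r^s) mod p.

Squares mod 367: 31^1≡31, 31^2≡227, 31^4≡149, 31^8≡181, 31^16≡98, 31^32≡62, 31^64≡174, 31^128≡182, 31^256≡94
268 = 256 + 8 + 4, so 31^268 ≡ 94·181·149 ≡ 217 (mod 367)
Squares mod 367: 268^1≡268, 268^2≡259, 268^4≡287, 268^8≡161, 268^16≡231, 268^32≡146, 268^64≡30, 268^128≡166, 268^256≡31
342 = 256 + 64 + 16 + 4 + 2, so 268^342 ≡ 31·30·231·287·259 ≡ 74 (mod 367)
y^r · r^s ≡ 217·74 = 16058 ≡ 277 (mod 367)

277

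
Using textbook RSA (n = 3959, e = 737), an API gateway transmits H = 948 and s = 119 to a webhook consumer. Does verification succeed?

s^2 ≡ 119^2 = 14161 ≡ 2284
s^4 ≡ 2284^2 = 5216656 ≡ 2653
s^8 ≡ 2653^2 = 7038409 ≡ 3266
s^16 ≡ 3266^2 = 10666756 ≡ 1210
s^32 ≡ 1210^2 = 1464100 ≡ 3229
s^64 ≡ 3229^2 = 10426441 ≡ 2394
s^128 ≡ 2394^2 = 5731236 ≡ 2563
s^256 ≡ 2563^2 = 6568969 ≡ 988
s^512 ≡ 988^2 = 976144 ≡ 2230
737 = 512 + 128 + 64 + 32 + 1, so s^737 ≡ 2230·2563·2394·3229·119 ≡ 948 (mod 3959)
Since 948 equals the digest 948, verification succeeds.

passes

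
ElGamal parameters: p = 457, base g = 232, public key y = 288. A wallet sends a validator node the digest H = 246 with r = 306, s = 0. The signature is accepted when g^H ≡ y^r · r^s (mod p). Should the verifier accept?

Left side g^H mod p:
Squares mod 457: 232^1≡232, 232^2≡355, 232^4≡350, 232^8≡24, 232^16≡119, 232^32≡451, 232^64≡36, 232^128≡382
246 = 128 + 64 + 32 + 16 + 4 + 2, so 232^246 ≡ 382·36·451·119·350·355 ≡ 201 (mod 457)
Right side y^r · r^s mod p:
Squares mod 457: 288^1≡288, 288^2≡227, 288^4≡345, 288^8≡205, 288^16≡438, 288^32≡361, 288^64≡76, 288^128≡292, 288^256≡262
306 = 256 + 32 + 16 + 2, so 288^306 ≡ 262·361·438·227 ≡ 201 (mod 457)
306^0 mod 457 = 1
201·1 = 201 ≡ 201 (mod 457)
201 ≡ 201 (mod 457), so the signature is genuine.

accept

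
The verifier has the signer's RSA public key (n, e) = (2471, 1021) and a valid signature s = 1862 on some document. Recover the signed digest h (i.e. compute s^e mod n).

2254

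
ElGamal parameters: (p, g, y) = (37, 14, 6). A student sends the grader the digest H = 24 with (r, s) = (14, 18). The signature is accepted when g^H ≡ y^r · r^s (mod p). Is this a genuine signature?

genuine

Left side g^H mod p:
Squares mod 37: 14^1≡14, 14^2≡11, 14^4≡10, 14^8≡26, 14^16≡10
24 = 16 + 8, so 14^24 ≡ 10·26 ≡ 1 (mod 37)
Right side y^r · r^s mod p:
Squares mod 37: 6^1≡6, 6^2≡36, 6^4≡1, 6^8≡1
14 = 8 + 4 + 2, so 6^14 ≡ 1·1·36 ≡ 36 (mod 37)
Squares mod 37: 14^1≡14, 14^2≡11, 14^4≡10, 14^8≡26, 14^16≡10
18 = 16 + 2, so 14^18 ≡ 10·11 ≡ 36 (mod 37)
36·36 = 1296 ≡ 1 (mod 37)
1 ≡ 1 (mod 37), so the signature is genuine.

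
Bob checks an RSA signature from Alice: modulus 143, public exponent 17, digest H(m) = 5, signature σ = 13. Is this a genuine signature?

σ^2 ≡ 13^2 = 169 ≡ 26
σ^4 ≡ 26^2 = 676 ≡ 104
σ^8 ≡ 104^2 = 10816 ≡ 91
σ^16 ≡ 91^2 = 8281 ≡ 130
17 = 16 + 1, so σ^17 ≡ 130·13 ≡ 117 (mod 143)
117 ≠ 5, so verification fails.

forged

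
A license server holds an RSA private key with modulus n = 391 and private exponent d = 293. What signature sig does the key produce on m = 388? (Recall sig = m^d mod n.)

182

m^2 ≡ 388^2 = 150544 ≡ 9
m^4 ≡ 9^2 = 81
m^8 ≡ 81^2 = 6561 ≡ 305
m^16 ≡ 305^2 = 93025 ≡ 358
m^32 ≡ 358^2 = 128164 ≡ 307
m^64 ≡ 307^2 = 94249 ≡ 18
m^128 ≡ 18^2 = 324
m^256 ≡ 324^2 = 104976 ≡ 188
293 = 256 + 32 + 4 + 1, so m^293 ≡ 188·307·81·388 ≡ 182 (mod 391)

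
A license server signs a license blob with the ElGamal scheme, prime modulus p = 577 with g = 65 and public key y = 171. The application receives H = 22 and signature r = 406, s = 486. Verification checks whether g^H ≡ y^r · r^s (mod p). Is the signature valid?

invalid

Left side g^H mod p:
Squares mod 577: 65^1≡65, 65^2≡186, 65^4≡553, 65^8≡576, 65^16≡1
22 = 16 + 4 + 2, so 65^22 ≡ 1·553·186 ≡ 152 (mod 577)
Right side y^r · r^s mod p:
Squares mod 577: 171^1≡171, 171^2≡391, 171^4≡553, 171^8≡576, 171^16≡1, 171^32≡1, 171^64≡1, 171^128≡1, 171^256≡1
406 = 256 + 128 + 16 + 4 + 2, so 171^406 ≡ 1·1·1·553·391 ≡ 425 (mod 577)
Squares mod 577: 406^1≡406, 406^2≡391, 406^4≡553, 406^8≡576, 406^16≡1, 406^32≡1, 406^64≡1, 406^128≡1, 406^256≡1
486 = 256 + 128 + 64 + 32 + 4 + 2, so 406^486 ≡ 1·1·1·1·553·391 ≡ 425 (mod 577)
425·425 = 180625 ≡ 24 (mod 577)
152 ≠ 24, so verification fails.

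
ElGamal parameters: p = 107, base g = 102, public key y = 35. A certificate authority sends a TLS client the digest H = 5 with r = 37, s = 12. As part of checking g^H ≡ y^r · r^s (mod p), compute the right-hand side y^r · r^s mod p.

85

35^2 = 1225 ≡ 48
35^4 ≡ 48^2 = 2304 ≡ 57
35^8 ≡ 57^2 = 3249 ≡ 39
35^16 ≡ 39^2 = 1521 ≡ 23
35^32 ≡ 23^2 = 529 ≡ 101
37 = 32 + 4 + 1, so 35^37 ≡ 101·57·35 ≡ 14 (mod 107)
37^2 = 1369 ≡ 85
37^4 ≡ 85^2 = 7225 ≡ 56
37^8 ≡ 56^2 = 3136 ≡ 33
12 = 8 + 4, so 37^12 ≡ 33·56 ≡ 29 (mod 107)
y^r · r^s ≡ 14·29 = 406 ≡ 85 (mod 107)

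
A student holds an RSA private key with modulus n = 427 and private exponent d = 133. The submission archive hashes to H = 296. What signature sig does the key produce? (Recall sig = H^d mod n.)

H^2 ≡ 296^2 = 87616 ≡ 81
H^4 ≡ 81^2 = 6561 ≡ 156
H^8 ≡ 156^2 = 24336 ≡ 424
H^16 ≡ 424^2 = 179776 ≡ 9
H^32 ≡ 9^2 = 81
H^64 ≡ 81^2 = 6561 ≡ 156
H^128 ≡ 156^2 = 24336 ≡ 424
133 = 128 + 4 + 1, so H^133 ≡ 424·156·296 ≡ 247 (mod 427)

247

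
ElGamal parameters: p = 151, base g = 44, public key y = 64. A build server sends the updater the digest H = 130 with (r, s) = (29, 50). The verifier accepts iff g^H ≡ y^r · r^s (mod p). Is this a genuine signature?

Left side g^H mod p:
Squares mod 151: 44^1≡44, 44^2≡124, 44^4≡125, 44^8≡72, 44^16≡50, 44^32≡84, 44^64≡110, 44^128≡20
130 = 128 + 2, so 44^130 ≡ 20·124 ≡ 64 (mod 151)
Right side y^r · r^s mod p:
Squares mod 151: 64^1≡64, 64^2≡19, 64^4≡59, 64^8≡8, 64^16≡64
29 = 16 + 8 + 4 + 1, so 64^29 ≡ 64·8·59·64 ≡ 59 (mod 151)
Squares mod 151: 29^1≡29, 29^2≡86, 29^4≡148, 29^8≡9, 29^16≡81, 29^32≡68
50 = 32 + 16 + 2, so 29^50 ≡ 68·81·86 ≡ 1 (mod 151)
59·1 = 59 ≡ 59 (mod 151)
64 ≠ 59, so verification fails.

forged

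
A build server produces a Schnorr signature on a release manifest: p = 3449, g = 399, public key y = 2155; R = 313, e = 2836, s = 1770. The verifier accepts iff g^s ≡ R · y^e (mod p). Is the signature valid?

g^s mod p:
399^2 = 159201 ≡ 547
399^4 ≡ 547^2 = 299209 ≡ 2595
399^8 ≡ 2595^2 = 6734025 ≡ 1577
399^16 ≡ 1577^2 = 2486929 ≡ 200
399^32 ≡ 200^2 = 40000 ≡ 2061
399^64 ≡ 2061^2 = 4247721 ≡ 2002
399^128 ≡ 2002^2 = 4008004 ≡ 266
399^256 ≡ 266^2 = 70756 ≡ 1776
399^512 ≡ 1776^2 = 3154176 ≡ 1790
399^1024 ≡ 1790^2 = 3204100 ≡ 3428
1770 = 1024 + 512 + 128 + 64 + 32 + 8 + 2, so 399^1770 ≡ 3428·1790·266·2002·2061·1577·547 ≡ 394 (mod 3449)
R · y^e mod p:
2155^2 = 4644025 ≡ 1671
2155^4 ≡ 1671^2 = 2792241 ≡ 2000
2155^8 ≡ 2000^2 = 4000000 ≡ 2609
2155^16 ≡ 2609^2 = 6806881 ≡ 2004
2155^32 ≡ 2004^2 = 4016016 ≡ 1380
2155^64 ≡ 1380^2 = 1904400 ≡ 552
2155^128 ≡ 552^2 = 304704 ≡ 1192
2155^256 ≡ 1192^2 = 1420864 ≡ 3325
2155^512 ≡ 3325^2 = 11055625 ≡ 1580
2155^1024 ≡ 1580^2 = 2496400 ≡ 2773
2155^2048 ≡ 2773^2 = 7689529 ≡ 1708
2836 = 2048 + 512 + 256 + 16 + 4, so 2155^2836 ≡ 1708·1580·3325·2004·2000 ≡ 1577 (mod 3449)
313·1577 = 493601 ≡ 394 (mod 3449)
394 ≡ 394 (mod 3449); signature holds.

valid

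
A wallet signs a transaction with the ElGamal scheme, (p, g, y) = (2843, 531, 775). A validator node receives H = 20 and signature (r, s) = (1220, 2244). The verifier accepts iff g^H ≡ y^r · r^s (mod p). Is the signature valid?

valid

Left side g^H mod p:
531^2 = 281961 ≡ 504
531^4 ≡ 504^2 = 254016 ≡ 989
531^8 ≡ 989^2 = 978121 ≡ 129
531^16 ≡ 129^2 = 16641 ≡ 2426
20 = 16 + 4, so 531^20 ≡ 2426·989 ≡ 2665 (mod 2843)
Right side y^r · r^s mod p:
775^2 = 600625 ≡ 752
775^4 ≡ 752^2 = 565504 ≡ 2590
775^8 ≡ 2590^2 = 6708100 ≡ 1463
775^16 ≡ 1463^2 = 2140369 ≡ 2433
775^32 ≡ 2433^2 = 5919489 ≡ 363
775^64 ≡ 363^2 = 131769 ≡ 991
775^128 ≡ 991^2 = 982081 ≡ 1246
775^256 ≡ 1246^2 = 1552516 ≡ 238
775^512 ≡ 238^2 = 56644 ≡ 2627
775^1024 ≡ 2627^2 = 6901129 ≡ 1168
1220 = 1024 + 128 + 64 + 4, so 775^1220 ≡ 1168·1246·991·2590 ≡ 1710 (mod 2843)
1220^2 = 1488400 ≡ 1511
1220^4 ≡ 1511^2 = 2283121 ≡ 192
1220^8 ≡ 192^2 = 36864 ≡ 2748
1220^16 ≡ 2748^2 = 7551504 ≡ 496
1220^32 ≡ 496^2 = 246016 ≡ 1518
1220^64 ≡ 1518^2 = 2304324 ≡ 1494
1220^128 ≡ 1494^2 = 2232036 ≡ 281
1220^256 ≡ 281^2 = 78961 ≡ 2200
1220^512 ≡ 2200^2 = 4840000 ≡ 1214
1220^1024 ≡ 1214^2 = 1473796 ≡ 1122
1220^2048 ≡ 1122^2 = 1258884 ≡ 2278
2244 = 2048 + 128 + 64 + 4, so 1220^2244 ≡ 2278·281·1494·192 ≡ 93 (mod 2843)
1710·93 = 159030 ≡ 2665 (mod 2843)
2665 ≡ 2665 (mod 2843), so the signature is genuine.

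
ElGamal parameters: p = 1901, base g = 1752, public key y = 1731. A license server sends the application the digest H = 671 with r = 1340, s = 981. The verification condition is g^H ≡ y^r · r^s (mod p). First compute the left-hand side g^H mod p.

1752^2 = 3069504 ≡ 1290
1752^4 ≡ 1290^2 = 1664100 ≡ 725
1752^8 ≡ 725^2 = 525625 ≡ 949
1752^16 ≡ 949^2 = 900601 ≡ 1428
1752^32 ≡ 1428^2 = 2039184 ≡ 1312
1752^64 ≡ 1312^2 = 1721344 ≡ 939
1752^128 ≡ 939^2 = 881721 ≡ 1558
1752^256 ≡ 1558^2 = 2427364 ≡ 1688
1752^512 ≡ 1688^2 = 2849344 ≡ 1646
671 = 512 + 128 + 16 + 8 + 4 + 2 + 1, so 1752^671 ≡ 1646·1558·1428·949·725·1290·1752 ≡ 292 (mod 1901)

292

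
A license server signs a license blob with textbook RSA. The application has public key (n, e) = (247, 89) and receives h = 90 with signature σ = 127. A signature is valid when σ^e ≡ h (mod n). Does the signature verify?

does not verify

Squares mod 247: σ^1≡127, σ^2≡74, σ^4≡42, σ^8≡35, σ^16≡237, σ^32≡100, σ^64≡120
89 = 64 + 16 + 8 + 1, so σ^89 ≡ 120·237·35·127 ≡ 212 (mod 247)
The recovered value 212 does not match the digest 90.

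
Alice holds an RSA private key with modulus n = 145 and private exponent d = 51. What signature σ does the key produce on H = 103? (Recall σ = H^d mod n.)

H^2 ≡ 103^2 = 10609 ≡ 24
H^4 ≡ 24^2 = 576 ≡ 141
H^8 ≡ 141^2 = 19881 ≡ 16
H^16 ≡ 16^2 = 256 ≡ 111
H^32 ≡ 111^2 = 12321 ≡ 141
51 = 32 + 16 + 2 + 1, so H^51 ≡ 141·111·24·103 ≡ 82 (mod 145)

82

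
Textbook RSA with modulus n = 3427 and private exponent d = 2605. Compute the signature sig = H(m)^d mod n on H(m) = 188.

Squares mod 3427: (H(m))^1≡188, (H(m))^2≡1074, (H(m))^4≡2004, (H(m))^8≡2999, (H(m))^16≡1553, (H(m))^32≡2628, (H(m))^64≡979, (H(m))^128≡2308, (H(m))^256≡1306, (H(m))^512≡2417, (H(m))^1024≡2281, (H(m))^2048≡775
2605 = 2048 + 512 + 32 + 8 + 4 + 1, so (H(m))^2605 ≡ 775·2417·2628·2999·2004·188 ≡ 36 (mod 3427)

36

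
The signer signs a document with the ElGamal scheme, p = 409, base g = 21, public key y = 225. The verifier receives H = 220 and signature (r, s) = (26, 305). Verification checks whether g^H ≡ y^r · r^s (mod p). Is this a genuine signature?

forged

Left side g^H mod p:
21^2 = 441 ≡ 32
21^4 ≡ 32^2 = 1024 ≡ 206
21^8 ≡ 206^2 = 42436 ≡ 309
21^16 ≡ 309^2 = 95481 ≡ 184
21^32 ≡ 184^2 = 33856 ≡ 318
21^64 ≡ 318^2 = 101124 ≡ 101
21^128 ≡ 101^2 = 10201 ≡ 385
220 = 128 + 64 + 16 + 8 + 4, so 21^220 ≡ 385·101·184·309·206 ≡ 225 (mod 409)
Right side y^r · r^s mod p:
225^2 = 50625 ≡ 318
225^4 ≡ 318^2 = 101124 ≡ 101
225^8 ≡ 101^2 = 10201 ≡ 385
225^16 ≡ 385^2 = 148225 ≡ 167
26 = 16 + 8 + 2, so 225^26 ≡ 167·385·318 ≡ 309 (mod 409)
26^2 = 676 ≡ 267
26^4 ≡ 267^2 = 71289 ≡ 123
26^8 ≡ 123^2 = 15129 ≡ 405
26^16 ≡ 405^2 = 164025 ≡ 16
26^32 ≡ 16^2 = 256
26^64 ≡ 256^2 = 65536 ≡ 96
26^128 ≡ 96^2 = 9216 ≡ 218
26^256 ≡ 218^2 = 47524 ≡ 80
305 = 256 + 32 + 16 + 1, so 26^305 ≡ 80·256·16·26 ≡ 210 (mod 409)
309·210 = 64890 ≡ 268 (mod 409)
225 ≠ 268, so verification fails.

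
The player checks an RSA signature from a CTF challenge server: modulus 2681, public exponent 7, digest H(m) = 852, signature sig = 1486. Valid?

Squares mod 2681: sig^1≡1486, sig^2≡1733, sig^4≡569
7 = 4 + 2 + 1, so sig^7 ≡ 569·1733·1486 ≡ 1829 (mod 2681)
sig^7 mod 2681 = 1829, but H(m) = 852.

no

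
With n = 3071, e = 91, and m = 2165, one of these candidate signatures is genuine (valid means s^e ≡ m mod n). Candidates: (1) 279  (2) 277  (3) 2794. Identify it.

2

Candidate 1: Squares mod 3071: 279^1≡279, 279^2≡1066, 279^4≡86, 279^8≡1254, 279^16≡164, 279^32≡2328, 279^64≡2340; 91 = 64 + 16 + 8 + 2 + 1, so 279^91 ≡ 2340·164·1254·1066·279 ≡ 1349 (mod 3071)
Candidate 2: Squares mod 3071: 277^1≡277, 277^2≡3025, 277^4≡2116, 277^8≡3009, 277^16≡773, 277^32≡1755, 277^64≡2883; 91 = 64 + 16 + 8 + 2 + 1, so 277^91 ≡ 2883·773·3009·3025·277 ≡ 2165 (mod 3071)
  → matches m = 2165
Candidate 3: Squares mod 3071: 2794^1≡2794, 2794^2≡3025, 2794^4≡2116, 2794^8≡3009, 2794^16≡773, 2794^32≡1755, 2794^64≡2883; 91 = 64 + 16 + 8 + 2 + 1, so 2794^91 ≡ 2883·773·3009·3025·2794 ≡ 906 (mod 3071)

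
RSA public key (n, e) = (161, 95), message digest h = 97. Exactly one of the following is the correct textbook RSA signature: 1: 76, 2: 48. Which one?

Candidate 1: 76^2 = 5776 ≡ 141; 76^4 ≡ 141^2 = 19881 ≡ 78; 76^8 ≡ 78^2 = 6084 ≡ 127; 76^16 ≡ 127^2 = 16129 ≡ 29; 76^32 ≡ 29^2 = 841 ≡ 36; 76^64 ≡ 36^2 = 1296 ≡ 8; 95 = 64 + 16 + 8 + 4 + 2 + 1, so 76^95 ≡ 8·29·127·78·141·76 ≡ 97 (mod 161)
  → matches h = 97
Candidate 2: 48^2 = 2304 ≡ 50; 48^4 ≡ 50^2 = 2500 ≡ 85; 48^8 ≡ 85^2 = 7225 ≡ 141; 48^16 ≡ 141^2 = 19881 ≡ 78; 48^32 ≡ 78^2 = 6084 ≡ 127; 48^64 ≡ 127^2 = 16129 ≡ 29; 95 = 64 + 16 + 8 + 4 + 2 + 1, so 48^95 ≡ 29·78·141·85·50·48 ≡ 13 (mod 161)

1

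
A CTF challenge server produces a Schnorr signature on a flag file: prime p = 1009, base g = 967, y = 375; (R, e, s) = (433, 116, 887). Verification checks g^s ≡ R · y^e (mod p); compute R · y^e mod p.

502

Squares mod 1009: 375^1≡375, 375^2≡374, 375^4≡634, 375^8≡374, 375^16≡634, 375^32≡374, 375^64≡634
116 = 64 + 32 + 16 + 4, so 375^116 ≡ 634·374·634·634 ≡ 374 (mod 1009)
R · y^e ≡ 433·374 = 161942 ≡ 502 (mod 1009)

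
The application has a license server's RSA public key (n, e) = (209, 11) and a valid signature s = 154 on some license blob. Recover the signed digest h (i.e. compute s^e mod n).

110

s^2 ≡ 154^2 = 23716 ≡ 99
s^4 ≡ 99^2 = 9801 ≡ 187
s^8 ≡ 187^2 = 34969 ≡ 66
11 = 8 + 2 + 1, so s^11 ≡ 66·99·154 ≡ 110 (mod 209)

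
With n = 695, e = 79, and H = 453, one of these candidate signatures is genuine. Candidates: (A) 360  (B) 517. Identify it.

Candidate A: 360^79 mod 695 = 305
Candidate B: 517^79 mod 695 = 453
  → matches H = 453

B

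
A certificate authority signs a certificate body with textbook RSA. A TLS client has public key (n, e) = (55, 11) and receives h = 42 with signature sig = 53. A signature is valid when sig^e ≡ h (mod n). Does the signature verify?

verifies

Squares mod 55: sig^1≡53, sig^2≡4, sig^4≡16, sig^8≡36
11 = 8 + 2 + 1, so sig^11 ≡ 36·4·53 ≡ 42 (mod 55)
Since 42 equals the digest 42, verification succeeds.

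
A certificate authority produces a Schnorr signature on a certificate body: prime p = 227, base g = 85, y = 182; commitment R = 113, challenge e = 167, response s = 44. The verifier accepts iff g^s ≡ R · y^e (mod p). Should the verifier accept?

reject

g^s mod p:
Squares mod 227: 85^1≡85, 85^2≡188, 85^4≡159, 85^8≡84, 85^16≡19, 85^32≡134
44 = 32 + 8 + 4, so 85^44 ≡ 134·84·159 ≡ 36 (mod 227)
R · y^e mod p:
Squares mod 227: 182^1≡182, 182^2≡209, 182^4≡97, 182^8≡102, 182^16≡189, 182^32≡82, 182^64≡141, 182^128≡132
167 = 128 + 32 + 4 + 2 + 1, so 182^167 ≡ 132·82·97·209·182 ≡ 27 (mod 227)
113·27 = 3051 ≡ 100 (mod 227)
36 ≠ 100; the check fails.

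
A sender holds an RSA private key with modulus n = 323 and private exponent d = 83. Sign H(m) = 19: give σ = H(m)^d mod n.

76

(H(m))^2 ≡ 19^2 = 361 ≡ 38
(H(m))^4 ≡ 38^2 = 1444 ≡ 152
(H(m))^8 ≡ 152^2 = 23104 ≡ 171
(H(m))^16 ≡ 171^2 = 29241 ≡ 171
(H(m))^32 ≡ 171^2 = 29241 ≡ 171
(H(m))^64 ≡ 171^2 = 29241 ≡ 171
83 = 64 + 16 + 2 + 1, so (H(m))^83 ≡ 171·171·38·19 ≡ 76 (mod 323)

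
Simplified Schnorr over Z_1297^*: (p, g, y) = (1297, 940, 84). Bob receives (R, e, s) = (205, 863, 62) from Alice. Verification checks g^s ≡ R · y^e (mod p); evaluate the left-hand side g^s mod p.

1284

940^2 = 883600 ≡ 343
940^4 ≡ 343^2 = 117649 ≡ 919
940^8 ≡ 919^2 = 844561 ≡ 214
940^16 ≡ 214^2 = 45796 ≡ 401
940^32 ≡ 401^2 = 160801 ≡ 1270
62 = 32 + 16 + 8 + 4 + 2, so 940^62 ≡ 1270·401·214·919·343 ≡ 1284 (mod 1297)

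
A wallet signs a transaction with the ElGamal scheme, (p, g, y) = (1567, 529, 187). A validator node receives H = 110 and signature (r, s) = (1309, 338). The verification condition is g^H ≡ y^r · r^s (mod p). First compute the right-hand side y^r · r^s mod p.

187^2 = 34969 ≡ 495
187^4 ≡ 495^2 = 245025 ≡ 573
187^8 ≡ 573^2 = 328329 ≡ 826
187^16 ≡ 826^2 = 682276 ≡ 631
187^32 ≡ 631^2 = 398161 ≡ 143
187^64 ≡ 143^2 = 20449 ≡ 78
187^128 ≡ 78^2 = 6084 ≡ 1383
187^256 ≡ 1383^2 = 1912689 ≡ 949
187^512 ≡ 949^2 = 900601 ≡ 1143
187^1024 ≡ 1143^2 = 1306449 ≡ 1138
1309 = 1024 + 256 + 16 + 8 + 4 + 1, so 187^1309 ≡ 1138·949·631·826·573·187 ≡ 4 (mod 1567)
1309^2 = 1713481 ≡ 750
1309^4 ≡ 750^2 = 562500 ≡ 1514
1309^8 ≡ 1514^2 = 2292196 ≡ 1242
1309^16 ≡ 1242^2 = 1542564 ≡ 636
1309^32 ≡ 636^2 = 404496 ≡ 210
1309^64 ≡ 210^2 = 44100 ≡ 224
1309^128 ≡ 224^2 = 50176 ≡ 32
1309^256 ≡ 32^2 = 1024
338 = 256 + 64 + 16 + 2, so 1309^338 ≡ 1024·224·636·750 ≡ 895 (mod 1567)
y^r · r^s ≡ 4·895 = 3580 ≡ 446 (mod 1567)

446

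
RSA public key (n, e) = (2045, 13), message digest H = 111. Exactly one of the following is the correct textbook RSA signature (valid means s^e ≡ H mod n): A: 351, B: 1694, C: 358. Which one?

A

Candidate A: Squares mod 2045: 351^1≡351, 351^2≡501, 351^4≡1511, 351^8≡901; 13 = 8 + 4 + 1, so 351^13 ≡ 901·1511·351 ≡ 111 (mod 2045)
  → matches H = 111
Candidate B: Squares mod 2045: 1694^1≡1694, 1694^2≡501, 1694^4≡1511, 1694^8≡901; 13 = 8 + 4 + 1, so 1694^13 ≡ 901·1511·1694 ≡ 1934 (mod 2045)
Candidate C: Squares mod 2045: 358^1≡358, 358^2≡1374, 358^4≡341, 358^8≡1761; 13 = 8 + 4 + 1, so 358^13 ≡ 1761·341·358 ≡ 778 (mod 2045)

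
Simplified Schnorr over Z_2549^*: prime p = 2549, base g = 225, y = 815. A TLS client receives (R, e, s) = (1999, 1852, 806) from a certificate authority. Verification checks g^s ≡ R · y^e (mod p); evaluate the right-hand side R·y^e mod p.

1535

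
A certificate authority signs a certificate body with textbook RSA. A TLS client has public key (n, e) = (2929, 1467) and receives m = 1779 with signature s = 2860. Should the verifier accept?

reject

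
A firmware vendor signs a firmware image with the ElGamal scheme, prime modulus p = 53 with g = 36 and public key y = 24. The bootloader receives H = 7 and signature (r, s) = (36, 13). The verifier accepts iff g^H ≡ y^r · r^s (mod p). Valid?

Left side g^H mod p:
36^7 mod 53 = 47
Right side y^r · r^s mod p:
24^36 mod 53 = 47
36^13 mod 53 = 1
47·1 = 47 ≡ 47 (mod 53)
47 ≡ 47 (mod 53), so the signature is genuine.

yes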